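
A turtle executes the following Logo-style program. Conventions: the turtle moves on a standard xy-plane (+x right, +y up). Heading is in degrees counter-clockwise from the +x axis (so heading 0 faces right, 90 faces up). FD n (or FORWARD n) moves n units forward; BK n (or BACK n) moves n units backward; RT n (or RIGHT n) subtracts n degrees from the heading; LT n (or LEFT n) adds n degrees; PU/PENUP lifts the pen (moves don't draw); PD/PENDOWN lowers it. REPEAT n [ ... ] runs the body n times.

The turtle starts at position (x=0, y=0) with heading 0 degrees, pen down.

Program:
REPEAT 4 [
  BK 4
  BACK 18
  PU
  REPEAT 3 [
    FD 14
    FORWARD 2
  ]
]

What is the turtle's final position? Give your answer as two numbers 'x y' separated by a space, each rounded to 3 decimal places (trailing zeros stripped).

Executing turtle program step by step:
Start: pos=(0,0), heading=0, pen down
REPEAT 4 [
  -- iteration 1/4 --
  BK 4: (0,0) -> (-4,0) [heading=0, draw]
  BK 18: (-4,0) -> (-22,0) [heading=0, draw]
  PU: pen up
  REPEAT 3 [
    -- iteration 1/3 --
    FD 14: (-22,0) -> (-8,0) [heading=0, move]
    FD 2: (-8,0) -> (-6,0) [heading=0, move]
    -- iteration 2/3 --
    FD 14: (-6,0) -> (8,0) [heading=0, move]
    FD 2: (8,0) -> (10,0) [heading=0, move]
    -- iteration 3/3 --
    FD 14: (10,0) -> (24,0) [heading=0, move]
    FD 2: (24,0) -> (26,0) [heading=0, move]
  ]
  -- iteration 2/4 --
  BK 4: (26,0) -> (22,0) [heading=0, move]
  BK 18: (22,0) -> (4,0) [heading=0, move]
  PU: pen up
  REPEAT 3 [
    -- iteration 1/3 --
    FD 14: (4,0) -> (18,0) [heading=0, move]
    FD 2: (18,0) -> (20,0) [heading=0, move]
    -- iteration 2/3 --
    FD 14: (20,0) -> (34,0) [heading=0, move]
    FD 2: (34,0) -> (36,0) [heading=0, move]
    -- iteration 3/3 --
    FD 14: (36,0) -> (50,0) [heading=0, move]
    FD 2: (50,0) -> (52,0) [heading=0, move]
  ]
  -- iteration 3/4 --
  BK 4: (52,0) -> (48,0) [heading=0, move]
  BK 18: (48,0) -> (30,0) [heading=0, move]
  PU: pen up
  REPEAT 3 [
    -- iteration 1/3 --
    FD 14: (30,0) -> (44,0) [heading=0, move]
    FD 2: (44,0) -> (46,0) [heading=0, move]
    -- iteration 2/3 --
    FD 14: (46,0) -> (60,0) [heading=0, move]
    FD 2: (60,0) -> (62,0) [heading=0, move]
    -- iteration 3/3 --
    FD 14: (62,0) -> (76,0) [heading=0, move]
    FD 2: (76,0) -> (78,0) [heading=0, move]
  ]
  -- iteration 4/4 --
  BK 4: (78,0) -> (74,0) [heading=0, move]
  BK 18: (74,0) -> (56,0) [heading=0, move]
  PU: pen up
  REPEAT 3 [
    -- iteration 1/3 --
    FD 14: (56,0) -> (70,0) [heading=0, move]
    FD 2: (70,0) -> (72,0) [heading=0, move]
    -- iteration 2/3 --
    FD 14: (72,0) -> (86,0) [heading=0, move]
    FD 2: (86,0) -> (88,0) [heading=0, move]
    -- iteration 3/3 --
    FD 14: (88,0) -> (102,0) [heading=0, move]
    FD 2: (102,0) -> (104,0) [heading=0, move]
  ]
]
Final: pos=(104,0), heading=0, 2 segment(s) drawn

Answer: 104 0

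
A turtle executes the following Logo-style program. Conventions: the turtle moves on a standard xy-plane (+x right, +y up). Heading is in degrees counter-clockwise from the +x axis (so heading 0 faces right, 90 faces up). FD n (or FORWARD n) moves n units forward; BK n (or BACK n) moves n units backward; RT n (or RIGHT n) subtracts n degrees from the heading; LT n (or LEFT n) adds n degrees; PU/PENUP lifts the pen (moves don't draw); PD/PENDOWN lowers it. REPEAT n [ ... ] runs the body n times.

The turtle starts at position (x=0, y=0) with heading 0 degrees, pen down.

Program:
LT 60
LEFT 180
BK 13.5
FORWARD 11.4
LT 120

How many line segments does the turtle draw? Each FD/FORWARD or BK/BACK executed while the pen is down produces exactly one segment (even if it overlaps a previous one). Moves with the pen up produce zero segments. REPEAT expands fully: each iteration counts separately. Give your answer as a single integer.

Executing turtle program step by step:
Start: pos=(0,0), heading=0, pen down
LT 60: heading 0 -> 60
LT 180: heading 60 -> 240
BK 13.5: (0,0) -> (6.75,11.691) [heading=240, draw]
FD 11.4: (6.75,11.691) -> (1.05,1.819) [heading=240, draw]
LT 120: heading 240 -> 0
Final: pos=(1.05,1.819), heading=0, 2 segment(s) drawn
Segments drawn: 2

Answer: 2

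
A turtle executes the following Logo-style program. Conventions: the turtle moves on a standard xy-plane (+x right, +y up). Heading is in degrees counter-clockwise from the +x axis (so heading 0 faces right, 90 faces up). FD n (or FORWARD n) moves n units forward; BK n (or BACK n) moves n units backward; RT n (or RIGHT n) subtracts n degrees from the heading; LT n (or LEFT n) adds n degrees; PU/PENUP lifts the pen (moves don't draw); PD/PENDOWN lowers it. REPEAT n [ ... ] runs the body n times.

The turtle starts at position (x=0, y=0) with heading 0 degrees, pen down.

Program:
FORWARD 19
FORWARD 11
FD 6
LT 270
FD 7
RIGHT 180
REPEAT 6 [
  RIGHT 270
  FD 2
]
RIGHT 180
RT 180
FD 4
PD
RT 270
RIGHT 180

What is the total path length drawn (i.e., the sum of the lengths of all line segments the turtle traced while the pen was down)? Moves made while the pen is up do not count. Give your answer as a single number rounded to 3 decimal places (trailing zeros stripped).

Answer: 59

Derivation:
Executing turtle program step by step:
Start: pos=(0,0), heading=0, pen down
FD 19: (0,0) -> (19,0) [heading=0, draw]
FD 11: (19,0) -> (30,0) [heading=0, draw]
FD 6: (30,0) -> (36,0) [heading=0, draw]
LT 270: heading 0 -> 270
FD 7: (36,0) -> (36,-7) [heading=270, draw]
RT 180: heading 270 -> 90
REPEAT 6 [
  -- iteration 1/6 --
  RT 270: heading 90 -> 180
  FD 2: (36,-7) -> (34,-7) [heading=180, draw]
  -- iteration 2/6 --
  RT 270: heading 180 -> 270
  FD 2: (34,-7) -> (34,-9) [heading=270, draw]
  -- iteration 3/6 --
  RT 270: heading 270 -> 0
  FD 2: (34,-9) -> (36,-9) [heading=0, draw]
  -- iteration 4/6 --
  RT 270: heading 0 -> 90
  FD 2: (36,-9) -> (36,-7) [heading=90, draw]
  -- iteration 5/6 --
  RT 270: heading 90 -> 180
  FD 2: (36,-7) -> (34,-7) [heading=180, draw]
  -- iteration 6/6 --
  RT 270: heading 180 -> 270
  FD 2: (34,-7) -> (34,-9) [heading=270, draw]
]
RT 180: heading 270 -> 90
RT 180: heading 90 -> 270
FD 4: (34,-9) -> (34,-13) [heading=270, draw]
PD: pen down
RT 270: heading 270 -> 0
RT 180: heading 0 -> 180
Final: pos=(34,-13), heading=180, 11 segment(s) drawn

Segment lengths:
  seg 1: (0,0) -> (19,0), length = 19
  seg 2: (19,0) -> (30,0), length = 11
  seg 3: (30,0) -> (36,0), length = 6
  seg 4: (36,0) -> (36,-7), length = 7
  seg 5: (36,-7) -> (34,-7), length = 2
  seg 6: (34,-7) -> (34,-9), length = 2
  seg 7: (34,-9) -> (36,-9), length = 2
  seg 8: (36,-9) -> (36,-7), length = 2
  seg 9: (36,-7) -> (34,-7), length = 2
  seg 10: (34,-7) -> (34,-9), length = 2
  seg 11: (34,-9) -> (34,-13), length = 4
Total = 59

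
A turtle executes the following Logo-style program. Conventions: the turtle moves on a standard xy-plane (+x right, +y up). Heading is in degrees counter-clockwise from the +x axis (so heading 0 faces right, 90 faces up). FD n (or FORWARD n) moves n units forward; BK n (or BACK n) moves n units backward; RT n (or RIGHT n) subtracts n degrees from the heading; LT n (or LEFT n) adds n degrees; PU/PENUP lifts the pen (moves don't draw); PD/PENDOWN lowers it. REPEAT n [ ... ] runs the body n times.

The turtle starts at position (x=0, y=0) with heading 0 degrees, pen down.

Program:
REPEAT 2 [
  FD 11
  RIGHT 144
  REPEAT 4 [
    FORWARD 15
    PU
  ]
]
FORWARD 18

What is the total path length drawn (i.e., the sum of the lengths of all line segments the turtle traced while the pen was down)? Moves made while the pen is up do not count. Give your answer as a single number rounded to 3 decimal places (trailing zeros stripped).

Answer: 26

Derivation:
Executing turtle program step by step:
Start: pos=(0,0), heading=0, pen down
REPEAT 2 [
  -- iteration 1/2 --
  FD 11: (0,0) -> (11,0) [heading=0, draw]
  RT 144: heading 0 -> 216
  REPEAT 4 [
    -- iteration 1/4 --
    FD 15: (11,0) -> (-1.135,-8.817) [heading=216, draw]
    PU: pen up
    -- iteration 2/4 --
    FD 15: (-1.135,-8.817) -> (-13.271,-17.634) [heading=216, move]
    PU: pen up
    -- iteration 3/4 --
    FD 15: (-13.271,-17.634) -> (-25.406,-26.45) [heading=216, move]
    PU: pen up
    -- iteration 4/4 --
    FD 15: (-25.406,-26.45) -> (-37.541,-35.267) [heading=216, move]
    PU: pen up
  ]
  -- iteration 2/2 --
  FD 11: (-37.541,-35.267) -> (-46.44,-41.733) [heading=216, move]
  RT 144: heading 216 -> 72
  REPEAT 4 [
    -- iteration 1/4 --
    FD 15: (-46.44,-41.733) -> (-41.805,-27.467) [heading=72, move]
    PU: pen up
    -- iteration 2/4 --
    FD 15: (-41.805,-27.467) -> (-37.17,-13.201) [heading=72, move]
    PU: pen up
    -- iteration 3/4 --
    FD 15: (-37.17,-13.201) -> (-32.534,1.065) [heading=72, move]
    PU: pen up
    -- iteration 4/4 --
    FD 15: (-32.534,1.065) -> (-27.899,15.331) [heading=72, move]
    PU: pen up
  ]
]
FD 18: (-27.899,15.331) -> (-22.337,32.45) [heading=72, move]
Final: pos=(-22.337,32.45), heading=72, 2 segment(s) drawn

Segment lengths:
  seg 1: (0,0) -> (11,0), length = 11
  seg 2: (11,0) -> (-1.135,-8.817), length = 15
Total = 26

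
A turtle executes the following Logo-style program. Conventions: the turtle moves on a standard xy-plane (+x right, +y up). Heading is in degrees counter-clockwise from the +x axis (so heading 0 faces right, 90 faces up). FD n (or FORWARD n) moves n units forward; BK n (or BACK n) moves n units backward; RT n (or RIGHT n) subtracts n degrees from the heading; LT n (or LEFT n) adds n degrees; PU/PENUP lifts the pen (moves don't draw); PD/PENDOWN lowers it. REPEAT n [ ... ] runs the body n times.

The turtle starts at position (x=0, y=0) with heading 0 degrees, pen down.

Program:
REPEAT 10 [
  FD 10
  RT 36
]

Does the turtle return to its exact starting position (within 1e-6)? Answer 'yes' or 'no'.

Answer: yes

Derivation:
Executing turtle program step by step:
Start: pos=(0,0), heading=0, pen down
REPEAT 10 [
  -- iteration 1/10 --
  FD 10: (0,0) -> (10,0) [heading=0, draw]
  RT 36: heading 0 -> 324
  -- iteration 2/10 --
  FD 10: (10,0) -> (18.09,-5.878) [heading=324, draw]
  RT 36: heading 324 -> 288
  -- iteration 3/10 --
  FD 10: (18.09,-5.878) -> (21.18,-15.388) [heading=288, draw]
  RT 36: heading 288 -> 252
  -- iteration 4/10 --
  FD 10: (21.18,-15.388) -> (18.09,-24.899) [heading=252, draw]
  RT 36: heading 252 -> 216
  -- iteration 5/10 --
  FD 10: (18.09,-24.899) -> (10,-30.777) [heading=216, draw]
  RT 36: heading 216 -> 180
  -- iteration 6/10 --
  FD 10: (10,-30.777) -> (0,-30.777) [heading=180, draw]
  RT 36: heading 180 -> 144
  -- iteration 7/10 --
  FD 10: (0,-30.777) -> (-8.09,-24.899) [heading=144, draw]
  RT 36: heading 144 -> 108
  -- iteration 8/10 --
  FD 10: (-8.09,-24.899) -> (-11.18,-15.388) [heading=108, draw]
  RT 36: heading 108 -> 72
  -- iteration 9/10 --
  FD 10: (-11.18,-15.388) -> (-8.09,-5.878) [heading=72, draw]
  RT 36: heading 72 -> 36
  -- iteration 10/10 --
  FD 10: (-8.09,-5.878) -> (0,0) [heading=36, draw]
  RT 36: heading 36 -> 0
]
Final: pos=(0,0), heading=0, 10 segment(s) drawn

Start position: (0, 0)
Final position: (0, 0)
Distance = 0; < 1e-6 -> CLOSED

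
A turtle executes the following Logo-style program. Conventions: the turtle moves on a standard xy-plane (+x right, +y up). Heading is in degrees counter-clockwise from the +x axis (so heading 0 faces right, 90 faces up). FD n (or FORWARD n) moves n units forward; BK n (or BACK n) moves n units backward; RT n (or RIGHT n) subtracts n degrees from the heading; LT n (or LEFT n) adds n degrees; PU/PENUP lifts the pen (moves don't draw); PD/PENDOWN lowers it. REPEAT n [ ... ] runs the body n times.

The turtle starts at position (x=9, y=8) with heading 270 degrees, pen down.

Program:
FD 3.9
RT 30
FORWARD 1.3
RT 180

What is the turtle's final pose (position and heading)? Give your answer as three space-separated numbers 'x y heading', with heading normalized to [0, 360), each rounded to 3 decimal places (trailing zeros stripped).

Executing turtle program step by step:
Start: pos=(9,8), heading=270, pen down
FD 3.9: (9,8) -> (9,4.1) [heading=270, draw]
RT 30: heading 270 -> 240
FD 1.3: (9,4.1) -> (8.35,2.974) [heading=240, draw]
RT 180: heading 240 -> 60
Final: pos=(8.35,2.974), heading=60, 2 segment(s) drawn

Answer: 8.35 2.974 60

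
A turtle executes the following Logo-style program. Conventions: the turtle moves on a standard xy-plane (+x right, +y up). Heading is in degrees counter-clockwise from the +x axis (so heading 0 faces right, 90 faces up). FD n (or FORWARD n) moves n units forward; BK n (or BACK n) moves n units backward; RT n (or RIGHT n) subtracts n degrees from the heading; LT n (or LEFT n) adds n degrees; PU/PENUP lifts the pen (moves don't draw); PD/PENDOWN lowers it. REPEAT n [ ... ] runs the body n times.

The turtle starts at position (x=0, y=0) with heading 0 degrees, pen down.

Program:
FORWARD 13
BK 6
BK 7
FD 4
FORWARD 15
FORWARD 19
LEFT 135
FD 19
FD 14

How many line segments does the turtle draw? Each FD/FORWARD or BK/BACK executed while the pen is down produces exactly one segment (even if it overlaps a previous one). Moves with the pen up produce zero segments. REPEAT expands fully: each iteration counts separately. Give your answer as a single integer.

Executing turtle program step by step:
Start: pos=(0,0), heading=0, pen down
FD 13: (0,0) -> (13,0) [heading=0, draw]
BK 6: (13,0) -> (7,0) [heading=0, draw]
BK 7: (7,0) -> (0,0) [heading=0, draw]
FD 4: (0,0) -> (4,0) [heading=0, draw]
FD 15: (4,0) -> (19,0) [heading=0, draw]
FD 19: (19,0) -> (38,0) [heading=0, draw]
LT 135: heading 0 -> 135
FD 19: (38,0) -> (24.565,13.435) [heading=135, draw]
FD 14: (24.565,13.435) -> (14.665,23.335) [heading=135, draw]
Final: pos=(14.665,23.335), heading=135, 8 segment(s) drawn
Segments drawn: 8

Answer: 8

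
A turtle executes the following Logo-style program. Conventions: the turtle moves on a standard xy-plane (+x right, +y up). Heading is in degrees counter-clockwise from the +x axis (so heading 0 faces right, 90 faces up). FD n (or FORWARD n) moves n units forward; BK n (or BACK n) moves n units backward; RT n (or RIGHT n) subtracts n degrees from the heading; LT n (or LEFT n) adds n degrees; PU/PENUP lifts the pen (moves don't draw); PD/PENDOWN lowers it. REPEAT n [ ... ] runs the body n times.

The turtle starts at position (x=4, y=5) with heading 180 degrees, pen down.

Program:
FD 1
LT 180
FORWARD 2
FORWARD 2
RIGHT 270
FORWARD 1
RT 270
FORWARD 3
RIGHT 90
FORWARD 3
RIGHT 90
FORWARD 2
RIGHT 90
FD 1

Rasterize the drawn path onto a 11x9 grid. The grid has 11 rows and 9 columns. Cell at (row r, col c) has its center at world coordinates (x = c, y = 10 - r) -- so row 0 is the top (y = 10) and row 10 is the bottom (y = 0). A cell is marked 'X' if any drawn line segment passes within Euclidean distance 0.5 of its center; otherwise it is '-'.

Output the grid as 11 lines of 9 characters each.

Answer: ---------
----XXX--
----X-X--
----X----
----XXXX-
---XXXXX-
---------
---------
---------
---------
---------

Derivation:
Segment 0: (4,5) -> (3,5)
Segment 1: (3,5) -> (5,5)
Segment 2: (5,5) -> (7,5)
Segment 3: (7,5) -> (7,6)
Segment 4: (7,6) -> (4,6)
Segment 5: (4,6) -> (4,9)
Segment 6: (4,9) -> (6,9)
Segment 7: (6,9) -> (6,8)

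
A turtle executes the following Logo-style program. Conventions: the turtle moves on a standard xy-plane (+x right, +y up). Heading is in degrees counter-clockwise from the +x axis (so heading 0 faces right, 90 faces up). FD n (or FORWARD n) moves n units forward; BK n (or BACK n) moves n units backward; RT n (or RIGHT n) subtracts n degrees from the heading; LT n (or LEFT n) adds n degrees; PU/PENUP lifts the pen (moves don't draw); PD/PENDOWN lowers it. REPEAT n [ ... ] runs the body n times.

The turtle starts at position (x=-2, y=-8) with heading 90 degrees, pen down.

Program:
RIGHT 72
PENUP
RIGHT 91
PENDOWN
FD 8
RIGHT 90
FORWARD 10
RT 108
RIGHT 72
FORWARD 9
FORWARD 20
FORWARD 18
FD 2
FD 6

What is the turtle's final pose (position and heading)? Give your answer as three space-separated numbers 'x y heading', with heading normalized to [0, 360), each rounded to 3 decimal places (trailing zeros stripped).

Executing turtle program step by step:
Start: pos=(-2,-8), heading=90, pen down
RT 72: heading 90 -> 18
PU: pen up
RT 91: heading 18 -> 287
PD: pen down
FD 8: (-2,-8) -> (0.339,-15.65) [heading=287, draw]
RT 90: heading 287 -> 197
FD 10: (0.339,-15.65) -> (-9.224,-18.574) [heading=197, draw]
RT 108: heading 197 -> 89
RT 72: heading 89 -> 17
FD 9: (-9.224,-18.574) -> (-0.617,-15.943) [heading=17, draw]
FD 20: (-0.617,-15.943) -> (18.509,-10.095) [heading=17, draw]
FD 18: (18.509,-10.095) -> (35.722,-4.833) [heading=17, draw]
FD 2: (35.722,-4.833) -> (37.635,-4.248) [heading=17, draw]
FD 6: (37.635,-4.248) -> (43.373,-2.494) [heading=17, draw]
Final: pos=(43.373,-2.494), heading=17, 7 segment(s) drawn

Answer: 43.373 -2.494 17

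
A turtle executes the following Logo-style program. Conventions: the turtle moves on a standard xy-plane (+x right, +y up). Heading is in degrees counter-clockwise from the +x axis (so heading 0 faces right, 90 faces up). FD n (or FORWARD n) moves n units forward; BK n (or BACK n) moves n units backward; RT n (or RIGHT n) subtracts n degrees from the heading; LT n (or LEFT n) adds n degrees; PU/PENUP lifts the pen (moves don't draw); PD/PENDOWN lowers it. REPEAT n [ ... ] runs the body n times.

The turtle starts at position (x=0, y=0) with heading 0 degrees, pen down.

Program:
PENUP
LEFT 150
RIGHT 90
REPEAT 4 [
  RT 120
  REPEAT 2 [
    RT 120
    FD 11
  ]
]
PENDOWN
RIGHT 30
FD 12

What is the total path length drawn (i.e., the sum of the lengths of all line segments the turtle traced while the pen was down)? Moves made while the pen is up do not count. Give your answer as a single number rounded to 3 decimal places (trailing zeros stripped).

Answer: 12

Derivation:
Executing turtle program step by step:
Start: pos=(0,0), heading=0, pen down
PU: pen up
LT 150: heading 0 -> 150
RT 90: heading 150 -> 60
REPEAT 4 [
  -- iteration 1/4 --
  RT 120: heading 60 -> 300
  REPEAT 2 [
    -- iteration 1/2 --
    RT 120: heading 300 -> 180
    FD 11: (0,0) -> (-11,0) [heading=180, move]
    -- iteration 2/2 --
    RT 120: heading 180 -> 60
    FD 11: (-11,0) -> (-5.5,9.526) [heading=60, move]
  ]
  -- iteration 2/4 --
  RT 120: heading 60 -> 300
  REPEAT 2 [
    -- iteration 1/2 --
    RT 120: heading 300 -> 180
    FD 11: (-5.5,9.526) -> (-16.5,9.526) [heading=180, move]
    -- iteration 2/2 --
    RT 120: heading 180 -> 60
    FD 11: (-16.5,9.526) -> (-11,19.053) [heading=60, move]
  ]
  -- iteration 3/4 --
  RT 120: heading 60 -> 300
  REPEAT 2 [
    -- iteration 1/2 --
    RT 120: heading 300 -> 180
    FD 11: (-11,19.053) -> (-22,19.053) [heading=180, move]
    -- iteration 2/2 --
    RT 120: heading 180 -> 60
    FD 11: (-22,19.053) -> (-16.5,28.579) [heading=60, move]
  ]
  -- iteration 4/4 --
  RT 120: heading 60 -> 300
  REPEAT 2 [
    -- iteration 1/2 --
    RT 120: heading 300 -> 180
    FD 11: (-16.5,28.579) -> (-27.5,28.579) [heading=180, move]
    -- iteration 2/2 --
    RT 120: heading 180 -> 60
    FD 11: (-27.5,28.579) -> (-22,38.105) [heading=60, move]
  ]
]
PD: pen down
RT 30: heading 60 -> 30
FD 12: (-22,38.105) -> (-11.608,44.105) [heading=30, draw]
Final: pos=(-11.608,44.105), heading=30, 1 segment(s) drawn

Segment lengths:
  seg 1: (-22,38.105) -> (-11.608,44.105), length = 12
Total = 12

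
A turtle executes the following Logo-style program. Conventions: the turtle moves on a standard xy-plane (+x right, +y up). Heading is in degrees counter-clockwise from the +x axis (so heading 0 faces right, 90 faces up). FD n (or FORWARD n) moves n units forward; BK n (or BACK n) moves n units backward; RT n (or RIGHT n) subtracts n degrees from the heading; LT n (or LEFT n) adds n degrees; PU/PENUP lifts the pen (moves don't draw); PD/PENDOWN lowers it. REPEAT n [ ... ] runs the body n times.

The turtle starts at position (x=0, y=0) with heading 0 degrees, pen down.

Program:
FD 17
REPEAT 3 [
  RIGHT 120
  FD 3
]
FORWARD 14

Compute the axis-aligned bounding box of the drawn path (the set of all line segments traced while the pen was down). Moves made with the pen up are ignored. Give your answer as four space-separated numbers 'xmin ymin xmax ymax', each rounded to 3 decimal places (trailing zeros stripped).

Executing turtle program step by step:
Start: pos=(0,0), heading=0, pen down
FD 17: (0,0) -> (17,0) [heading=0, draw]
REPEAT 3 [
  -- iteration 1/3 --
  RT 120: heading 0 -> 240
  FD 3: (17,0) -> (15.5,-2.598) [heading=240, draw]
  -- iteration 2/3 --
  RT 120: heading 240 -> 120
  FD 3: (15.5,-2.598) -> (14,0) [heading=120, draw]
  -- iteration 3/3 --
  RT 120: heading 120 -> 0
  FD 3: (14,0) -> (17,0) [heading=0, draw]
]
FD 14: (17,0) -> (31,0) [heading=0, draw]
Final: pos=(31,0), heading=0, 5 segment(s) drawn

Segment endpoints: x in {0, 14, 15.5, 17, 31}, y in {-2.598, 0, 0, 0, 0}
xmin=0, ymin=-2.598, xmax=31, ymax=0

Answer: 0 -2.598 31 0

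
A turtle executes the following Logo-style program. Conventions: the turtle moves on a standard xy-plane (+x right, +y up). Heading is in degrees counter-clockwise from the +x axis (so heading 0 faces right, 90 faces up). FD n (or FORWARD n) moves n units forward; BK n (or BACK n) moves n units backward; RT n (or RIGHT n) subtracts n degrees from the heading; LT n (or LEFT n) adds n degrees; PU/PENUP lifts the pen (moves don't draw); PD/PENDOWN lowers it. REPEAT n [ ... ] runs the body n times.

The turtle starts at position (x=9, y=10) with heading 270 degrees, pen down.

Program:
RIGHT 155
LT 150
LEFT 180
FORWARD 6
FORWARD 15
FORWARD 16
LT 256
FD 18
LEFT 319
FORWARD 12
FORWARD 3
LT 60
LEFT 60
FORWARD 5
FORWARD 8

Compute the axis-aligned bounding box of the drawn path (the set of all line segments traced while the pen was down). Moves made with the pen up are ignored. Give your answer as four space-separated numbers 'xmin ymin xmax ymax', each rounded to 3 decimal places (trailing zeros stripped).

Answer: 9 10 43.244 46.859

Derivation:
Executing turtle program step by step:
Start: pos=(9,10), heading=270, pen down
RT 155: heading 270 -> 115
LT 150: heading 115 -> 265
LT 180: heading 265 -> 85
FD 6: (9,10) -> (9.523,15.977) [heading=85, draw]
FD 15: (9.523,15.977) -> (10.83,30.92) [heading=85, draw]
FD 16: (10.83,30.92) -> (12.225,46.859) [heading=85, draw]
LT 256: heading 85 -> 341
FD 18: (12.225,46.859) -> (29.244,40.999) [heading=341, draw]
LT 319: heading 341 -> 300
FD 12: (29.244,40.999) -> (35.244,30.607) [heading=300, draw]
FD 3: (35.244,30.607) -> (36.744,28.009) [heading=300, draw]
LT 60: heading 300 -> 0
LT 60: heading 0 -> 60
FD 5: (36.744,28.009) -> (39.244,32.339) [heading=60, draw]
FD 8: (39.244,32.339) -> (43.244,39.267) [heading=60, draw]
Final: pos=(43.244,39.267), heading=60, 8 segment(s) drawn

Segment endpoints: x in {9, 9.523, 10.83, 12.225, 29.244, 35.244, 36.744, 39.244, 43.244}, y in {10, 15.977, 28.009, 30.607, 30.92, 32.339, 39.267, 40.999, 46.859}
xmin=9, ymin=10, xmax=43.244, ymax=46.859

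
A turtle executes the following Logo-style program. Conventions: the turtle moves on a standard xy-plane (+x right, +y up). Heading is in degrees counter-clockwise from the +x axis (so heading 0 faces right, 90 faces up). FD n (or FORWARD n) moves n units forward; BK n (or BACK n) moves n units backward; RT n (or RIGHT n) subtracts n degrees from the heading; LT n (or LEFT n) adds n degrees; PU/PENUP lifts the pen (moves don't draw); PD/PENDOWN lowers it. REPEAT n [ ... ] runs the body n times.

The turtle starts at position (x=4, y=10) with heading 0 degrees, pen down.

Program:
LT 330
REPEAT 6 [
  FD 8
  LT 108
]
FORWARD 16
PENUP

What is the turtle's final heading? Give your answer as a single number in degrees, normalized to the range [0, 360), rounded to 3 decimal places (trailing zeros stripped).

Executing turtle program step by step:
Start: pos=(4,10), heading=0, pen down
LT 330: heading 0 -> 330
REPEAT 6 [
  -- iteration 1/6 --
  FD 8: (4,10) -> (10.928,6) [heading=330, draw]
  LT 108: heading 330 -> 78
  -- iteration 2/6 --
  FD 8: (10.928,6) -> (12.591,13.825) [heading=78, draw]
  LT 108: heading 78 -> 186
  -- iteration 3/6 --
  FD 8: (12.591,13.825) -> (4.635,12.989) [heading=186, draw]
  LT 108: heading 186 -> 294
  -- iteration 4/6 --
  FD 8: (4.635,12.989) -> (7.889,5.681) [heading=294, draw]
  LT 108: heading 294 -> 42
  -- iteration 5/6 --
  FD 8: (7.889,5.681) -> (13.834,11.034) [heading=42, draw]
  LT 108: heading 42 -> 150
  -- iteration 6/6 --
  FD 8: (13.834,11.034) -> (6.906,15.034) [heading=150, draw]
  LT 108: heading 150 -> 258
]
FD 16: (6.906,15.034) -> (3.58,-0.617) [heading=258, draw]
PU: pen up
Final: pos=(3.58,-0.617), heading=258, 7 segment(s) drawn

Answer: 258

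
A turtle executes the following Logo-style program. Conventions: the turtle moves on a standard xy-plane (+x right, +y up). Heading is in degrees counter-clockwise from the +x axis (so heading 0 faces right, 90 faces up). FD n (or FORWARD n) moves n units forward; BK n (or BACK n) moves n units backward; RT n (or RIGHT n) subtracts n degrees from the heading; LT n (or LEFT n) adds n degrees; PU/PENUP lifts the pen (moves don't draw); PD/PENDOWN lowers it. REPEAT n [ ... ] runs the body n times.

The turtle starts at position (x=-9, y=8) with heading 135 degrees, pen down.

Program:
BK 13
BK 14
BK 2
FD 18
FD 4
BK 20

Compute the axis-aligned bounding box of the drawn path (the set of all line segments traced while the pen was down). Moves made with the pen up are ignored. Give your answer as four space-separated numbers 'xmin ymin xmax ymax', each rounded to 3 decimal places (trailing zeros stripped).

Executing turtle program step by step:
Start: pos=(-9,8), heading=135, pen down
BK 13: (-9,8) -> (0.192,-1.192) [heading=135, draw]
BK 14: (0.192,-1.192) -> (10.092,-11.092) [heading=135, draw]
BK 2: (10.092,-11.092) -> (11.506,-12.506) [heading=135, draw]
FD 18: (11.506,-12.506) -> (-1.222,0.222) [heading=135, draw]
FD 4: (-1.222,0.222) -> (-4.05,3.05) [heading=135, draw]
BK 20: (-4.05,3.05) -> (10.092,-11.092) [heading=135, draw]
Final: pos=(10.092,-11.092), heading=135, 6 segment(s) drawn

Segment endpoints: x in {-9, -4.05, -1.222, 0.192, 10.092, 11.506}, y in {-12.506, -11.092, -1.192, 0.222, 3.05, 8}
xmin=-9, ymin=-12.506, xmax=11.506, ymax=8

Answer: -9 -12.506 11.506 8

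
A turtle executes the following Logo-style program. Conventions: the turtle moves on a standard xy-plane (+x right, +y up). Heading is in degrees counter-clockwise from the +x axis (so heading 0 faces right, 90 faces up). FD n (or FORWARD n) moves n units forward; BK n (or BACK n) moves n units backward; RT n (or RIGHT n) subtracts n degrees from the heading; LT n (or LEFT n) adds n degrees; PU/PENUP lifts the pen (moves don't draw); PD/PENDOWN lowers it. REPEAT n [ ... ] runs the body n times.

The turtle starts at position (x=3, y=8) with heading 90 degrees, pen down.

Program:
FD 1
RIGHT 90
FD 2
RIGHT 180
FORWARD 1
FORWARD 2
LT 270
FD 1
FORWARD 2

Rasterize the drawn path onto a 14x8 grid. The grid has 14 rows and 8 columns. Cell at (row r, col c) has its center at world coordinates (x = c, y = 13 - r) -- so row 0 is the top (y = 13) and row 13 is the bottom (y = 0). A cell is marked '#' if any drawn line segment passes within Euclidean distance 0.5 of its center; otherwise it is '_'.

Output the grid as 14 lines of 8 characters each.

Answer: ________
__#_____
__#_____
__#_____
__####__
___#____
________
________
________
________
________
________
________
________

Derivation:
Segment 0: (3,8) -> (3,9)
Segment 1: (3,9) -> (5,9)
Segment 2: (5,9) -> (4,9)
Segment 3: (4,9) -> (2,9)
Segment 4: (2,9) -> (2,10)
Segment 5: (2,10) -> (2,12)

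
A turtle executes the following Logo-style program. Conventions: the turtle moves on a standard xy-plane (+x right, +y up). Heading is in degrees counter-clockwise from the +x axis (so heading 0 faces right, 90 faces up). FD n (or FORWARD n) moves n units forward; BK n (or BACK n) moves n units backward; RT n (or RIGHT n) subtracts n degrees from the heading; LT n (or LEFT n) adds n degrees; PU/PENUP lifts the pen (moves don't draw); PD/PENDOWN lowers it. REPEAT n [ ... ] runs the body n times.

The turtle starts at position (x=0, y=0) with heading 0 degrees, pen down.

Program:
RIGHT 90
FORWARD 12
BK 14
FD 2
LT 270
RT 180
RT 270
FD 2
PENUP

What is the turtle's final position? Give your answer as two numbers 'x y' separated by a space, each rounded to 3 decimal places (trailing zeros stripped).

Executing turtle program step by step:
Start: pos=(0,0), heading=0, pen down
RT 90: heading 0 -> 270
FD 12: (0,0) -> (0,-12) [heading=270, draw]
BK 14: (0,-12) -> (0,2) [heading=270, draw]
FD 2: (0,2) -> (0,0) [heading=270, draw]
LT 270: heading 270 -> 180
RT 180: heading 180 -> 0
RT 270: heading 0 -> 90
FD 2: (0,0) -> (0,2) [heading=90, draw]
PU: pen up
Final: pos=(0,2), heading=90, 4 segment(s) drawn

Answer: 0 2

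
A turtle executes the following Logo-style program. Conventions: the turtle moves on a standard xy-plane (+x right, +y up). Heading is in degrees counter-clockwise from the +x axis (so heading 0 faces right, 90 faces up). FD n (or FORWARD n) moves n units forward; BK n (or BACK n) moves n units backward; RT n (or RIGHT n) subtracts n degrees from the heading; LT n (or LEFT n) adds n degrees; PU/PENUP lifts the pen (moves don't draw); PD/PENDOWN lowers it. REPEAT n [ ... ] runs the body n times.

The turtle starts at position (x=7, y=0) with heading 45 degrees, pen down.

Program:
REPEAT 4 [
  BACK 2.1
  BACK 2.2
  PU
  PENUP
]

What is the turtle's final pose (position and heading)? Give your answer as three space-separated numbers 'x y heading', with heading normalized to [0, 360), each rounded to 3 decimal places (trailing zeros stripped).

Answer: -5.162 -12.162 45

Derivation:
Executing turtle program step by step:
Start: pos=(7,0), heading=45, pen down
REPEAT 4 [
  -- iteration 1/4 --
  BK 2.1: (7,0) -> (5.515,-1.485) [heading=45, draw]
  BK 2.2: (5.515,-1.485) -> (3.959,-3.041) [heading=45, draw]
  PU: pen up
  PU: pen up
  -- iteration 2/4 --
  BK 2.1: (3.959,-3.041) -> (2.475,-4.525) [heading=45, move]
  BK 2.2: (2.475,-4.525) -> (0.919,-6.081) [heading=45, move]
  PU: pen up
  PU: pen up
  -- iteration 3/4 --
  BK 2.1: (0.919,-6.081) -> (-0.566,-7.566) [heading=45, move]
  BK 2.2: (-0.566,-7.566) -> (-2.122,-9.122) [heading=45, move]
  PU: pen up
  PU: pen up
  -- iteration 4/4 --
  BK 2.1: (-2.122,-9.122) -> (-3.607,-10.607) [heading=45, move]
  BK 2.2: (-3.607,-10.607) -> (-5.162,-12.162) [heading=45, move]
  PU: pen up
  PU: pen up
]
Final: pos=(-5.162,-12.162), heading=45, 2 segment(s) drawn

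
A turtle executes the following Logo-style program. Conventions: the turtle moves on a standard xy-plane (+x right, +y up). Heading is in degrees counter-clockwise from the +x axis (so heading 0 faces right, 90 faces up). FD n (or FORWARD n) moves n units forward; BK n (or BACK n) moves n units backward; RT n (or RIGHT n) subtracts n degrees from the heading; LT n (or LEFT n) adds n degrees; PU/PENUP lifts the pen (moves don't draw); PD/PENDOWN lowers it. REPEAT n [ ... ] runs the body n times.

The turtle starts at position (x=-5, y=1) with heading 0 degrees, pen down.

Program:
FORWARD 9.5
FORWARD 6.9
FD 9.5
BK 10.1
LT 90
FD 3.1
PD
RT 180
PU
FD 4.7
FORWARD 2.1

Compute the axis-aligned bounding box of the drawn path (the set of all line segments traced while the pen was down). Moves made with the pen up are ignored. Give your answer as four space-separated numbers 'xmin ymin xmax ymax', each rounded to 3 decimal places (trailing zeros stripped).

Answer: -5 1 20.9 4.1

Derivation:
Executing turtle program step by step:
Start: pos=(-5,1), heading=0, pen down
FD 9.5: (-5,1) -> (4.5,1) [heading=0, draw]
FD 6.9: (4.5,1) -> (11.4,1) [heading=0, draw]
FD 9.5: (11.4,1) -> (20.9,1) [heading=0, draw]
BK 10.1: (20.9,1) -> (10.8,1) [heading=0, draw]
LT 90: heading 0 -> 90
FD 3.1: (10.8,1) -> (10.8,4.1) [heading=90, draw]
PD: pen down
RT 180: heading 90 -> 270
PU: pen up
FD 4.7: (10.8,4.1) -> (10.8,-0.6) [heading=270, move]
FD 2.1: (10.8,-0.6) -> (10.8,-2.7) [heading=270, move]
Final: pos=(10.8,-2.7), heading=270, 5 segment(s) drawn

Segment endpoints: x in {-5, 4.5, 10.8, 11.4, 20.9}, y in {1, 4.1}
xmin=-5, ymin=1, xmax=20.9, ymax=4.1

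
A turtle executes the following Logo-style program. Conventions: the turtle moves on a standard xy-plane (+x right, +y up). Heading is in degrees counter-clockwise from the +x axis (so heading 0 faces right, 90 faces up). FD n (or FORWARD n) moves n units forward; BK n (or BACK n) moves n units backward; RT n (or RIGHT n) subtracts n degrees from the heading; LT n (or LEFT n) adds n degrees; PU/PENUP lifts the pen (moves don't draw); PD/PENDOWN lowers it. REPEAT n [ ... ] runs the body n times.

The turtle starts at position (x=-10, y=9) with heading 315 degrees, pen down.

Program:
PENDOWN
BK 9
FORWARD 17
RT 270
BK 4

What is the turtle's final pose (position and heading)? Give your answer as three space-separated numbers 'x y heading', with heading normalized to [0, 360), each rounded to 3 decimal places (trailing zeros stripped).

Executing turtle program step by step:
Start: pos=(-10,9), heading=315, pen down
PD: pen down
BK 9: (-10,9) -> (-16.364,15.364) [heading=315, draw]
FD 17: (-16.364,15.364) -> (-4.343,3.343) [heading=315, draw]
RT 270: heading 315 -> 45
BK 4: (-4.343,3.343) -> (-7.172,0.515) [heading=45, draw]
Final: pos=(-7.172,0.515), heading=45, 3 segment(s) drawn

Answer: -7.172 0.515 45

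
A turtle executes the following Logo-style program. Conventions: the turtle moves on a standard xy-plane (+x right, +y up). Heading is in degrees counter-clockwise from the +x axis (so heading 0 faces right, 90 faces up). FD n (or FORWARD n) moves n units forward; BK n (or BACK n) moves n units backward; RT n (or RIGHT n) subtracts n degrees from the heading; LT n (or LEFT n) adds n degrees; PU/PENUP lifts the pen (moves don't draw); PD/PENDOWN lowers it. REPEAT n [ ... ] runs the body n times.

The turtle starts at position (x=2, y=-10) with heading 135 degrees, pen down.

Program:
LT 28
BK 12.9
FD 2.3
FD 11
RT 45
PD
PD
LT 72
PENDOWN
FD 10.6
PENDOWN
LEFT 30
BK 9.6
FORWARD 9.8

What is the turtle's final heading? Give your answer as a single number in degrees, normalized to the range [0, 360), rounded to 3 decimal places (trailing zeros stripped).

Executing turtle program step by step:
Start: pos=(2,-10), heading=135, pen down
LT 28: heading 135 -> 163
BK 12.9: (2,-10) -> (14.336,-13.772) [heading=163, draw]
FD 2.3: (14.336,-13.772) -> (12.137,-13.099) [heading=163, draw]
FD 11: (12.137,-13.099) -> (1.617,-9.883) [heading=163, draw]
RT 45: heading 163 -> 118
PD: pen down
PD: pen down
LT 72: heading 118 -> 190
PD: pen down
FD 10.6: (1.617,-9.883) -> (-8.821,-11.724) [heading=190, draw]
PD: pen down
LT 30: heading 190 -> 220
BK 9.6: (-8.821,-11.724) -> (-1.467,-5.553) [heading=220, draw]
FD 9.8: (-1.467,-5.553) -> (-8.975,-11.852) [heading=220, draw]
Final: pos=(-8.975,-11.852), heading=220, 6 segment(s) drawn

Answer: 220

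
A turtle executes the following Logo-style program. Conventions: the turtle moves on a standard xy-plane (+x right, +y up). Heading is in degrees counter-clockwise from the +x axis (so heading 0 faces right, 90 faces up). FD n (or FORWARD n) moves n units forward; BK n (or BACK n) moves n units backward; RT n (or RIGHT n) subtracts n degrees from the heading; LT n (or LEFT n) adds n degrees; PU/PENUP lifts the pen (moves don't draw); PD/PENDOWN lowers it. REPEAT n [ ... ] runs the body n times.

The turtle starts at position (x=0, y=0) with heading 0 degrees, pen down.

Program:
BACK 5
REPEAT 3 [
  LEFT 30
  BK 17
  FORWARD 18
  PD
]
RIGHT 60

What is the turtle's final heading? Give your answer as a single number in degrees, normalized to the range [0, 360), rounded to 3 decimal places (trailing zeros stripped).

Answer: 30

Derivation:
Executing turtle program step by step:
Start: pos=(0,0), heading=0, pen down
BK 5: (0,0) -> (-5,0) [heading=0, draw]
REPEAT 3 [
  -- iteration 1/3 --
  LT 30: heading 0 -> 30
  BK 17: (-5,0) -> (-19.722,-8.5) [heading=30, draw]
  FD 18: (-19.722,-8.5) -> (-4.134,0.5) [heading=30, draw]
  PD: pen down
  -- iteration 2/3 --
  LT 30: heading 30 -> 60
  BK 17: (-4.134,0.5) -> (-12.634,-14.222) [heading=60, draw]
  FD 18: (-12.634,-14.222) -> (-3.634,1.366) [heading=60, draw]
  PD: pen down
  -- iteration 3/3 --
  LT 30: heading 60 -> 90
  BK 17: (-3.634,1.366) -> (-3.634,-15.634) [heading=90, draw]
  FD 18: (-3.634,-15.634) -> (-3.634,2.366) [heading=90, draw]
  PD: pen down
]
RT 60: heading 90 -> 30
Final: pos=(-3.634,2.366), heading=30, 7 segment(s) drawn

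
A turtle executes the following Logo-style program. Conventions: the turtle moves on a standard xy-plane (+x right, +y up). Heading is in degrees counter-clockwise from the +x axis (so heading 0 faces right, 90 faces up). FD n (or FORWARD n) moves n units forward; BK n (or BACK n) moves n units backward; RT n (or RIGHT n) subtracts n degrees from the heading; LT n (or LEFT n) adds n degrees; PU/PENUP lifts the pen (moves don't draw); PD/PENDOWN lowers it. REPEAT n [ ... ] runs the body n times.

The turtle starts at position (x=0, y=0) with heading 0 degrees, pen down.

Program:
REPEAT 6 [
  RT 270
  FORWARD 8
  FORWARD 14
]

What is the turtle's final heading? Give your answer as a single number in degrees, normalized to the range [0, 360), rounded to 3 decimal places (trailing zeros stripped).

Executing turtle program step by step:
Start: pos=(0,0), heading=0, pen down
REPEAT 6 [
  -- iteration 1/6 --
  RT 270: heading 0 -> 90
  FD 8: (0,0) -> (0,8) [heading=90, draw]
  FD 14: (0,8) -> (0,22) [heading=90, draw]
  -- iteration 2/6 --
  RT 270: heading 90 -> 180
  FD 8: (0,22) -> (-8,22) [heading=180, draw]
  FD 14: (-8,22) -> (-22,22) [heading=180, draw]
  -- iteration 3/6 --
  RT 270: heading 180 -> 270
  FD 8: (-22,22) -> (-22,14) [heading=270, draw]
  FD 14: (-22,14) -> (-22,0) [heading=270, draw]
  -- iteration 4/6 --
  RT 270: heading 270 -> 0
  FD 8: (-22,0) -> (-14,0) [heading=0, draw]
  FD 14: (-14,0) -> (0,0) [heading=0, draw]
  -- iteration 5/6 --
  RT 270: heading 0 -> 90
  FD 8: (0,0) -> (0,8) [heading=90, draw]
  FD 14: (0,8) -> (0,22) [heading=90, draw]
  -- iteration 6/6 --
  RT 270: heading 90 -> 180
  FD 8: (0,22) -> (-8,22) [heading=180, draw]
  FD 14: (-8,22) -> (-22,22) [heading=180, draw]
]
Final: pos=(-22,22), heading=180, 12 segment(s) drawn

Answer: 180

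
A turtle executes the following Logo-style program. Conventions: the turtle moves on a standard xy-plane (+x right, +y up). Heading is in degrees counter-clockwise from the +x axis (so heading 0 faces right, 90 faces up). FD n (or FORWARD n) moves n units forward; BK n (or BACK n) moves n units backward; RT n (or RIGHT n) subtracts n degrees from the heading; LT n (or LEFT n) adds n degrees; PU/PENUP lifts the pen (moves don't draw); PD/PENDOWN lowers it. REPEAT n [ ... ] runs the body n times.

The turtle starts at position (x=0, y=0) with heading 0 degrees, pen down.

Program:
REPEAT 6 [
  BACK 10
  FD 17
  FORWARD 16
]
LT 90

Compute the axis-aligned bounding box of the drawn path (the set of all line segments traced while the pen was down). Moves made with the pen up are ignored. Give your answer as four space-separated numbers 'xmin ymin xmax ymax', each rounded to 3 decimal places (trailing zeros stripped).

Executing turtle program step by step:
Start: pos=(0,0), heading=0, pen down
REPEAT 6 [
  -- iteration 1/6 --
  BK 10: (0,0) -> (-10,0) [heading=0, draw]
  FD 17: (-10,0) -> (7,0) [heading=0, draw]
  FD 16: (7,0) -> (23,0) [heading=0, draw]
  -- iteration 2/6 --
  BK 10: (23,0) -> (13,0) [heading=0, draw]
  FD 17: (13,0) -> (30,0) [heading=0, draw]
  FD 16: (30,0) -> (46,0) [heading=0, draw]
  -- iteration 3/6 --
  BK 10: (46,0) -> (36,0) [heading=0, draw]
  FD 17: (36,0) -> (53,0) [heading=0, draw]
  FD 16: (53,0) -> (69,0) [heading=0, draw]
  -- iteration 4/6 --
  BK 10: (69,0) -> (59,0) [heading=0, draw]
  FD 17: (59,0) -> (76,0) [heading=0, draw]
  FD 16: (76,0) -> (92,0) [heading=0, draw]
  -- iteration 5/6 --
  BK 10: (92,0) -> (82,0) [heading=0, draw]
  FD 17: (82,0) -> (99,0) [heading=0, draw]
  FD 16: (99,0) -> (115,0) [heading=0, draw]
  -- iteration 6/6 --
  BK 10: (115,0) -> (105,0) [heading=0, draw]
  FD 17: (105,0) -> (122,0) [heading=0, draw]
  FD 16: (122,0) -> (138,0) [heading=0, draw]
]
LT 90: heading 0 -> 90
Final: pos=(138,0), heading=90, 18 segment(s) drawn

Segment endpoints: x in {-10, 0, 7, 13, 23, 30, 36, 46, 53, 59, 69, 76, 82, 92, 99, 105, 115, 122, 138}, y in {0}
xmin=-10, ymin=0, xmax=138, ymax=0

Answer: -10 0 138 0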